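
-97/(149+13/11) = -1067/1652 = -0.65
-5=-5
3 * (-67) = -201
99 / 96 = 33 / 32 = 1.03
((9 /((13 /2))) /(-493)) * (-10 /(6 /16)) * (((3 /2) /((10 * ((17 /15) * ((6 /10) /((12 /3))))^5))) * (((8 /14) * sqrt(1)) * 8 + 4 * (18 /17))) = 754560000000000 /1082883758047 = 696.81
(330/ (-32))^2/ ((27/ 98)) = 148225/ 384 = 386.00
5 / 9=0.56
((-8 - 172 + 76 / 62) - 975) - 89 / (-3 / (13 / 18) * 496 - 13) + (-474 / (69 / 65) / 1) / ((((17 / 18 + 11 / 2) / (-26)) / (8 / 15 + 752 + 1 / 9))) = 754997071940606 / 557307181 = 1354723.39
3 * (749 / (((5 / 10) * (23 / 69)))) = 13482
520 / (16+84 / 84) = 30.59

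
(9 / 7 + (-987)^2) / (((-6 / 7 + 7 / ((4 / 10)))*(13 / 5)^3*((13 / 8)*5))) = 2727676800 / 6654713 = 409.89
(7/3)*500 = 3500/3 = 1166.67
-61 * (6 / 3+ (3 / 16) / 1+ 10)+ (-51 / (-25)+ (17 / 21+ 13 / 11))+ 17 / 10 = -68164049 / 92400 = -737.71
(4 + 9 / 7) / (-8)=-37 / 56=-0.66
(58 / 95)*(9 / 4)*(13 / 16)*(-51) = -173043 / 3040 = -56.92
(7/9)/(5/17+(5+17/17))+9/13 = 10214/12519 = 0.82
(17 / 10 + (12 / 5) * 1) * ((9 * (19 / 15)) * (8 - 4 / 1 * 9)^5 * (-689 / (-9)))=-4618669013504 / 75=-61582253513.39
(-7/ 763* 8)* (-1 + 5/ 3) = -16/ 327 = -0.05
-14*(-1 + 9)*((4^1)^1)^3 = -7168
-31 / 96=-0.32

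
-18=-18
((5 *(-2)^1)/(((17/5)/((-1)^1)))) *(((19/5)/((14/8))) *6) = 4560/119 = 38.32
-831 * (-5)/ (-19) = -218.68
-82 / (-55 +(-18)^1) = 82 / 73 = 1.12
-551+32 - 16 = -535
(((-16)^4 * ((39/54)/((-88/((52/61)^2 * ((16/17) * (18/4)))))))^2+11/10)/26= 13267836877311970179/125885555621540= 105396.02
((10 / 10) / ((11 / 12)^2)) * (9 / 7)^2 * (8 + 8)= 31.48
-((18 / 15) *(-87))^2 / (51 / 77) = -6993756 / 425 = -16455.90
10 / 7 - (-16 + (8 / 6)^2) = 986 / 63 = 15.65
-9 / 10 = -0.90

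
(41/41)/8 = 1/8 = 0.12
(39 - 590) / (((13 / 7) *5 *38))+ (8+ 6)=1617 / 130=12.44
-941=-941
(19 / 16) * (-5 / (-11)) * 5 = 475 / 176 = 2.70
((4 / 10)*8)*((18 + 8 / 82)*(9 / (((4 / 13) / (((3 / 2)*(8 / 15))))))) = 1389024 / 1025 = 1355.15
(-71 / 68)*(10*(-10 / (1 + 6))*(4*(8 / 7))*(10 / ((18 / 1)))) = 284000 / 7497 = 37.88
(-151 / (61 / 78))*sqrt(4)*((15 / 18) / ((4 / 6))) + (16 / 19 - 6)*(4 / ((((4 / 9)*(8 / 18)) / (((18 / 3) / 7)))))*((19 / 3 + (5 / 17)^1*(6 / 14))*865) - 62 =-500761.08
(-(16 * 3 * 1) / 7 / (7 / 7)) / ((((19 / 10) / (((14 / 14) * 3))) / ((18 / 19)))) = -25920 / 2527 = -10.26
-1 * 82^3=-551368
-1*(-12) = 12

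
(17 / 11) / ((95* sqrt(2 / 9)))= 51* sqrt(2) / 2090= 0.03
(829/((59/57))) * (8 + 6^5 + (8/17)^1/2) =6253083996/1003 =6234380.85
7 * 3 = 21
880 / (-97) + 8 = -104 / 97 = -1.07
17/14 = 1.21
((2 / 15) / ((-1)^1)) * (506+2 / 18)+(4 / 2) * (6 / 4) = -1741 / 27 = -64.48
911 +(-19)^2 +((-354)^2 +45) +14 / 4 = 253273 / 2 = 126636.50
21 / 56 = 3 / 8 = 0.38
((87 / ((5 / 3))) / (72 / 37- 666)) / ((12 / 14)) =-1073 / 11700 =-0.09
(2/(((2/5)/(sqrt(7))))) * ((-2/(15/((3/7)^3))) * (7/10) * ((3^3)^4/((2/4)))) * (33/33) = -9565938 * sqrt(7)/245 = -103302.42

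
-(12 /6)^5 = -32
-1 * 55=-55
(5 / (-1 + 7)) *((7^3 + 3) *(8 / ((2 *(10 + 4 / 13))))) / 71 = 22490 / 14271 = 1.58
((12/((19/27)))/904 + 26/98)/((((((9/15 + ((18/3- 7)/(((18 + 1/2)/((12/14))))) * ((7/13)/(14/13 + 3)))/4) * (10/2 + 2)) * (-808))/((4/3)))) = -586250755/1299318383349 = -0.00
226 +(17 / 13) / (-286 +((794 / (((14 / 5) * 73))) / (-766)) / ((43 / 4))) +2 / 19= 134416852474655 / 594499963668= 226.10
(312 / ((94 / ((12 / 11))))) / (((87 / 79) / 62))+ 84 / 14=209.85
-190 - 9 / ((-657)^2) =-9112591 / 47961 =-190.00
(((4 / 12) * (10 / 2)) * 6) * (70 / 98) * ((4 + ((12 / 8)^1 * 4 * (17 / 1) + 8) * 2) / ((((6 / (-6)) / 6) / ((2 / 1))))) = -19200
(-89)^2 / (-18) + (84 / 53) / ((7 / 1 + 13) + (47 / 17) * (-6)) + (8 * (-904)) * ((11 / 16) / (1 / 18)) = -2488158061 / 27666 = -89935.59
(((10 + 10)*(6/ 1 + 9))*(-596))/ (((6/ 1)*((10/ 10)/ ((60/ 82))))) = -894000/ 41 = -21804.88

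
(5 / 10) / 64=0.01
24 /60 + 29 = 147 /5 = 29.40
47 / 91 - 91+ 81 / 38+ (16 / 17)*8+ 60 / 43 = -200775859 / 2527798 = -79.43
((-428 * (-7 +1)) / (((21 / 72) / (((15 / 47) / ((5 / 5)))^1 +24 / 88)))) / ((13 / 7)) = 18859392 / 6721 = 2806.04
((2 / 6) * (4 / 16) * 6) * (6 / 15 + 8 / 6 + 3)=71 / 30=2.37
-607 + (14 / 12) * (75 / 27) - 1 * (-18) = -31631 / 54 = -585.76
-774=-774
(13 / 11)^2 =169 / 121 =1.40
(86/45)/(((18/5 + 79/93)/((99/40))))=43989/41380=1.06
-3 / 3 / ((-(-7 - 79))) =-1 / 86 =-0.01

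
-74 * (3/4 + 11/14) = -1591/14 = -113.64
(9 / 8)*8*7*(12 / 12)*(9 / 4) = 567 / 4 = 141.75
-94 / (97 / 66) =-6204 / 97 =-63.96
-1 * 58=-58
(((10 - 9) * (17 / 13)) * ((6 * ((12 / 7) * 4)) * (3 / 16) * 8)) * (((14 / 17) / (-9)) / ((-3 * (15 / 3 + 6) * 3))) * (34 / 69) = 0.04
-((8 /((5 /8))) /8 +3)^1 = -23 /5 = -4.60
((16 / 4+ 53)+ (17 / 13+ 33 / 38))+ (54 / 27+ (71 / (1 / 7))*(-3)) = -706333 / 494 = -1429.82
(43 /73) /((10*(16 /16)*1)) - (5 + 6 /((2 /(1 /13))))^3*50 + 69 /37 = -424526257683 /59340970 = -7154.02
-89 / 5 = -17.80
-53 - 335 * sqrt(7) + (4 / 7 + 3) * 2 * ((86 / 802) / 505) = -335 * sqrt(7) - 15025441 / 283507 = -939.33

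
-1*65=-65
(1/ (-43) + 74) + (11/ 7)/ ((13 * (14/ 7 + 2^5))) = 9842487/ 133042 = 73.98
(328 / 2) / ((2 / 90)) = 7380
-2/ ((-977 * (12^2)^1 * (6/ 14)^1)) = 7/ 211032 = 0.00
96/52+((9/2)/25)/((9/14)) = 691/325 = 2.13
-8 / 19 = -0.42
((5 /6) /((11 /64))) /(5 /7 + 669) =70 /9669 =0.01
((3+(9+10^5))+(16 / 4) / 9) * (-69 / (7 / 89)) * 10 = -877394887.62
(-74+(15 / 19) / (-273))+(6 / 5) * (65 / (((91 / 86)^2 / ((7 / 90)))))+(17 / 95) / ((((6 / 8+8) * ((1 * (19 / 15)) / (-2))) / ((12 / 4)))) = -6768763 / 98553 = -68.68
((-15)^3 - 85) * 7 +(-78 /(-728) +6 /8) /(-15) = -847702 /35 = -24220.06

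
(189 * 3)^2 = 321489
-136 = -136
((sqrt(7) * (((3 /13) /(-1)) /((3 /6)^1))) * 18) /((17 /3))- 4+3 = -4.88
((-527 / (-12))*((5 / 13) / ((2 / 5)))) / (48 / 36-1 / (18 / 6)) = 13175 / 312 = 42.23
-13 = -13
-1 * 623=-623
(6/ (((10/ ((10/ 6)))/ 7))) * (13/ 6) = 91/ 6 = 15.17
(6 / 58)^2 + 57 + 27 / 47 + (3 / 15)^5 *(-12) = 7112553801 / 123521875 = 57.58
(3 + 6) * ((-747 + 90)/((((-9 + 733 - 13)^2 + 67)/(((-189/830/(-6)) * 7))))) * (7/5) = -18253431/4196380400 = -0.00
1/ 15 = 0.07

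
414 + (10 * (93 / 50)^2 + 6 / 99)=3701417 / 8250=448.66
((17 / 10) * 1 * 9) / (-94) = -153 / 940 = -0.16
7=7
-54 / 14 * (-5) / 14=135 / 98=1.38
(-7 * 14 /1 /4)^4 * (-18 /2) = -51883209 /16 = -3242700.56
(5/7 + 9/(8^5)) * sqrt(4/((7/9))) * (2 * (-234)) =-57529953 * sqrt(7)/200704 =-758.38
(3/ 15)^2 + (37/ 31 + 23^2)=530.23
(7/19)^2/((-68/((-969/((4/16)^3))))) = 2352/19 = 123.79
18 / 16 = 9 / 8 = 1.12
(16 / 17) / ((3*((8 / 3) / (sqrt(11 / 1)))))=2*sqrt(11) / 17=0.39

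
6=6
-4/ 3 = -1.33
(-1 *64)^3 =-262144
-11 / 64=-0.17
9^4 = 6561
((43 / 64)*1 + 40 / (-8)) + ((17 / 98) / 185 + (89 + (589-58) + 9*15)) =435510339 / 580160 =750.67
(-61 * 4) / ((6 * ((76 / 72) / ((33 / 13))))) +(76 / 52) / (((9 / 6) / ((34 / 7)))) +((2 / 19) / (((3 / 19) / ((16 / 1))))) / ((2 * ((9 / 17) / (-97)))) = -49962488 / 46683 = -1070.25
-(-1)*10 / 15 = 2 / 3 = 0.67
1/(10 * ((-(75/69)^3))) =-12167/156250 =-0.08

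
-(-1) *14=14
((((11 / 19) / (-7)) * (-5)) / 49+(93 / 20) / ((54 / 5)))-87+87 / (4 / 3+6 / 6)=-23121149 / 469224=-49.28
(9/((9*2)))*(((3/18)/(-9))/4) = -1/432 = -0.00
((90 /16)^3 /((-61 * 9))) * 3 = -30375 /31232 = -0.97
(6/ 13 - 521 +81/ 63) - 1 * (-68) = -41064/ 91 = -451.25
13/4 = 3.25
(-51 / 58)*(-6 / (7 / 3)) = 459 / 203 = 2.26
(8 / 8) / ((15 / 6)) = 2 / 5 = 0.40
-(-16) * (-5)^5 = -50000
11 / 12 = 0.92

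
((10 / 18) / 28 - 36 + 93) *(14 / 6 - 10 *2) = -761557 / 756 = -1007.35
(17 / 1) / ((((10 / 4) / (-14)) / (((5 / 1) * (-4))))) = 1904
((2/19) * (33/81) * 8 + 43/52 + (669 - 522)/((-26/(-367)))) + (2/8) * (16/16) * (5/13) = 27692725/13338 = 2076.23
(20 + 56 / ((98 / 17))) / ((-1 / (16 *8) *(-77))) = 26624 / 539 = 49.40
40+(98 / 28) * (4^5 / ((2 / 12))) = 21544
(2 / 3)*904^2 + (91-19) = 1634648 / 3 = 544882.67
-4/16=-1/4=-0.25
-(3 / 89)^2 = -9 / 7921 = -0.00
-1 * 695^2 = -483025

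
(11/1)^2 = 121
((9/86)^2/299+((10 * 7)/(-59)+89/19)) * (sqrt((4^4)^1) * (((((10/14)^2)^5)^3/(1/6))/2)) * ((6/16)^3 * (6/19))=1962347356653772294521331787109375/16985897046331866833028021681131251264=0.00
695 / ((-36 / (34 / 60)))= -2363 / 216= -10.94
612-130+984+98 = 1564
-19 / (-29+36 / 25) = 475 / 689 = 0.69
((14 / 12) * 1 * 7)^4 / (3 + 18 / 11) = 63412811 / 66096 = 959.40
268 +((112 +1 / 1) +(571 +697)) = 1649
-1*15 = -15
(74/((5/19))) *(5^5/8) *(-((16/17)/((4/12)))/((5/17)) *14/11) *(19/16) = -35062125/22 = -1593732.95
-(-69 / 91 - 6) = 615 / 91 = 6.76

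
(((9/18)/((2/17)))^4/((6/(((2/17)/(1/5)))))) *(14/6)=171955/2304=74.63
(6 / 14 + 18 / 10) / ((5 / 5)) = 2.23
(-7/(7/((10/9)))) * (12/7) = -40/21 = -1.90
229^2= 52441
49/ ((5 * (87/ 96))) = 1568/ 145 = 10.81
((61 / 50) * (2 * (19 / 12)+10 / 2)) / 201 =2989 / 60300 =0.05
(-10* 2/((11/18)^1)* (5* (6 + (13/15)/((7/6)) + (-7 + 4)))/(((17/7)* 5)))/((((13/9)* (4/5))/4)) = -424440/2431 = -174.59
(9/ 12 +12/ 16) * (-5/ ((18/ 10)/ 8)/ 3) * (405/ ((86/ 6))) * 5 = -67500/ 43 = -1569.77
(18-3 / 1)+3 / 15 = 76 / 5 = 15.20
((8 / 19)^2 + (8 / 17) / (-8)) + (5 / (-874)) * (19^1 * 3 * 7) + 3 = 235963 / 282302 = 0.84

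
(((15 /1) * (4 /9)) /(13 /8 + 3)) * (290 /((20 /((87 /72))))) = 8410 /333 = 25.26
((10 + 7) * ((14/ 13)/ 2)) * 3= 27.46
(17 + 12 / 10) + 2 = 101 / 5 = 20.20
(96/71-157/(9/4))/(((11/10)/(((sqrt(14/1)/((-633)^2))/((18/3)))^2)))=-1530340/10156659494525181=-0.00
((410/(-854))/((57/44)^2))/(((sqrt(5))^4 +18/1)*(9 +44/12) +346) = -24805/77227647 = -0.00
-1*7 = -7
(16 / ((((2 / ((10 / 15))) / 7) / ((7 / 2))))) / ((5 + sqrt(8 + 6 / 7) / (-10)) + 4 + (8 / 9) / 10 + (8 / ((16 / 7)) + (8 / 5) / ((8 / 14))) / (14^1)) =84672 * sqrt(434) / 4123307 + 56537376 / 4123307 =14.14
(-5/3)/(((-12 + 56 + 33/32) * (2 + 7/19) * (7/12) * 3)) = -2432/272349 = -0.01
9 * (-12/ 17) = -108/ 17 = -6.35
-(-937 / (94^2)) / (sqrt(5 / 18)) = 2811 * sqrt(10) / 44180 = 0.20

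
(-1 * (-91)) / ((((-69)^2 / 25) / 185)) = 420875 / 4761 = 88.40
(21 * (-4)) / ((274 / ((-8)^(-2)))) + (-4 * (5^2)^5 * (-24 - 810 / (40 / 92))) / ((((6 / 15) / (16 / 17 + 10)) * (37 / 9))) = 2150043749999979 / 4384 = 490429687500.00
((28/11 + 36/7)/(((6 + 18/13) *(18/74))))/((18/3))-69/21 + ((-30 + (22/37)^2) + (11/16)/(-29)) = -127739754931/3961842192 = -32.24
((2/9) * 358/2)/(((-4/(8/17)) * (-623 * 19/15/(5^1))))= 17900/603687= 0.03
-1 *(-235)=235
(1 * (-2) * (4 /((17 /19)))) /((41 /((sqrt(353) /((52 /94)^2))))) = -83942 * sqrt(353) /117793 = -13.39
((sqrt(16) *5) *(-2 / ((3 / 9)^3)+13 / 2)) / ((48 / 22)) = -5225 / 12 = -435.42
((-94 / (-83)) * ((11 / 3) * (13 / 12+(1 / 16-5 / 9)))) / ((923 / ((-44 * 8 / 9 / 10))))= -193358 / 18615987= -0.01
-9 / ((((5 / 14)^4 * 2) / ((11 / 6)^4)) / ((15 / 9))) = -5207.86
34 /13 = 2.62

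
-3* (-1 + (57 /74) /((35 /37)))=39 /70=0.56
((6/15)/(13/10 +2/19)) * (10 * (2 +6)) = 6080/267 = 22.77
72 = 72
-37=-37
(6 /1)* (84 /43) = 504 /43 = 11.72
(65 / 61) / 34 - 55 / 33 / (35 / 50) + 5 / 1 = 115435 / 43554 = 2.65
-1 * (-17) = 17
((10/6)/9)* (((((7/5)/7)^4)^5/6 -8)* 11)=-50354003906249989/3089904785156250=-16.30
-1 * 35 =-35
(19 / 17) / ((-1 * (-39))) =19 / 663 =0.03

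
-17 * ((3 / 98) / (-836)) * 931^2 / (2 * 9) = 15827 / 528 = 29.98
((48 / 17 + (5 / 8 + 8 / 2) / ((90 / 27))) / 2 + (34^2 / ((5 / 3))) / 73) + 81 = 18388023 / 198560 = 92.61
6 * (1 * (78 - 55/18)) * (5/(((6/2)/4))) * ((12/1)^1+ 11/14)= 2414710/63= 38328.73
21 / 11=1.91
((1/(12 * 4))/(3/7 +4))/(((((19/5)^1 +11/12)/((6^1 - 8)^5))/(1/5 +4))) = -1176/8773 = -0.13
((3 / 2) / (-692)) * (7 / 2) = -21 / 2768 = -0.01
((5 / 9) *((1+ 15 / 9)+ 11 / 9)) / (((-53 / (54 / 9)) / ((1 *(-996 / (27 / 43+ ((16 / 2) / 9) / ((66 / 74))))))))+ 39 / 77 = 12739244649 / 84668507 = 150.46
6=6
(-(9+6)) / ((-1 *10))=3 / 2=1.50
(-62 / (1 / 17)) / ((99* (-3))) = 1054 / 297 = 3.55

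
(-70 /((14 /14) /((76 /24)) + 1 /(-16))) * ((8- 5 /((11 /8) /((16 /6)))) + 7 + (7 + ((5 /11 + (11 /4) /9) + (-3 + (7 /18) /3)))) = -9202840 /3267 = -2816.91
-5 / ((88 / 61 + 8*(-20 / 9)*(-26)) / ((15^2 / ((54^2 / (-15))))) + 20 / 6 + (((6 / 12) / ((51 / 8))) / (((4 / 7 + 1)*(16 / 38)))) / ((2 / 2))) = 14258750 / 1132585501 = 0.01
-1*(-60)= 60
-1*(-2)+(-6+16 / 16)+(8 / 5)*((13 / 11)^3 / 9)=-162109 / 59895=-2.71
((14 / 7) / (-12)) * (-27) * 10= 45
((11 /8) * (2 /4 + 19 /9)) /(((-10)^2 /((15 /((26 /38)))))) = 9823 /12480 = 0.79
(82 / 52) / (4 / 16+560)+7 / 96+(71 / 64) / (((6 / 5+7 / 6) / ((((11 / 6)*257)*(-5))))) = -2058833573 / 1864512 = -1104.22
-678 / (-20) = 339 / 10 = 33.90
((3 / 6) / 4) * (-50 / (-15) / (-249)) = -5 / 2988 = -0.00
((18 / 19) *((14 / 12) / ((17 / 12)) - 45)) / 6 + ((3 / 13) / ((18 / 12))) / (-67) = -1963009 / 281333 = -6.98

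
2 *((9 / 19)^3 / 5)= 1458 / 34295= 0.04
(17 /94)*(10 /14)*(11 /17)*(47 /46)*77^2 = 46585 /92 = 506.36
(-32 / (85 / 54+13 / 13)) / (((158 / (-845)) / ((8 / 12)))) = 486720 / 10981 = 44.32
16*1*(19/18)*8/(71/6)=2432/213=11.42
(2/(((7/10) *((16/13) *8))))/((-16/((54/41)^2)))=-47385/1506176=-0.03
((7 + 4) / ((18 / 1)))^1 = 11 / 18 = 0.61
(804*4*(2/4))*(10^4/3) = 5360000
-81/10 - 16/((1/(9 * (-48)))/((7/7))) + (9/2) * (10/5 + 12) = 69669/10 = 6966.90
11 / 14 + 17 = 249 / 14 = 17.79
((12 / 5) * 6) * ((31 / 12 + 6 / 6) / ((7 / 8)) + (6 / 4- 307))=-151908 / 35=-4340.23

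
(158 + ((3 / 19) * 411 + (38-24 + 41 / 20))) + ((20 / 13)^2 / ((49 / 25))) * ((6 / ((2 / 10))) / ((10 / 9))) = 854506519 / 3146780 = 271.55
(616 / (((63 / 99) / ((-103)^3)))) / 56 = -132219967 / 7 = -18888566.71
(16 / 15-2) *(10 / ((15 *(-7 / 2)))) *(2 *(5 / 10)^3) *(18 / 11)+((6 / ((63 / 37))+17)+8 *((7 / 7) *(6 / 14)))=27749 / 1155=24.03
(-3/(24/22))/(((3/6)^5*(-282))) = 44/141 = 0.31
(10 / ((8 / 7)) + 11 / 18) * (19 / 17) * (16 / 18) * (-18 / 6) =-12806 / 459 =-27.90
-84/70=-6/5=-1.20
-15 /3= -5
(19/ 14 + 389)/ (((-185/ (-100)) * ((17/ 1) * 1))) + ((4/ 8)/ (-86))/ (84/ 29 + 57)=16327324913/ 1315457892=12.41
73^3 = 389017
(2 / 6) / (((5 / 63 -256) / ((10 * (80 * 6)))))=-100800 / 16123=-6.25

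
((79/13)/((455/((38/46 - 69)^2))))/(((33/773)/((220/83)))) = 85794738176/22260849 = 3854.06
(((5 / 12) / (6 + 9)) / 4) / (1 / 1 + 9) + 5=7201 / 1440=5.00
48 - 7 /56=383 /8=47.88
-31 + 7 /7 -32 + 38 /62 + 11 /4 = -7271 /124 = -58.64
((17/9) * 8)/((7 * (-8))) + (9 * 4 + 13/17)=39086/1071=36.49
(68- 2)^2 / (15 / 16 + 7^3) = 69696 / 5503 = 12.67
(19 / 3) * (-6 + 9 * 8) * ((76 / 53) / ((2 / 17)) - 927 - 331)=-27599704 / 53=-520749.13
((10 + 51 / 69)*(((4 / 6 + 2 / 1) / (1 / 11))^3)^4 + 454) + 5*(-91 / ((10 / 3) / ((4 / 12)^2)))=106541550975910426438397237 / 24446286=4358189664307716372.07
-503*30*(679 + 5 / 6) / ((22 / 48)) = -246208440 / 11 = -22382585.45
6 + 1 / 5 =31 / 5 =6.20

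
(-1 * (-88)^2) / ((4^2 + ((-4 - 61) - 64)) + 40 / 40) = 484 / 7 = 69.14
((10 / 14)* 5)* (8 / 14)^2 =400 / 343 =1.17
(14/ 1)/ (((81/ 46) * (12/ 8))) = 1288/ 243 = 5.30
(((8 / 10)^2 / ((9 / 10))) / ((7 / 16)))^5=35184372088832 / 3101364196875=11.34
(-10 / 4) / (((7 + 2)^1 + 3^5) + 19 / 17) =-85 / 8606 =-0.01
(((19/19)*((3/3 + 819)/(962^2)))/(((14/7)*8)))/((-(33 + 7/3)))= -615/392388256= -0.00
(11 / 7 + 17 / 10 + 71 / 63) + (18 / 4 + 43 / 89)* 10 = 3040669 / 56070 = 54.23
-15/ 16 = -0.94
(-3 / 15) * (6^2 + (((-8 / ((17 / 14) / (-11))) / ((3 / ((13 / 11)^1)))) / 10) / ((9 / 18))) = -10636 / 1275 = -8.34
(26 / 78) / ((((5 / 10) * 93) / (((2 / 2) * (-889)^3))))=-1405190738 / 279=-5036525.94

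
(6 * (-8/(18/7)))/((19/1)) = -56/57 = -0.98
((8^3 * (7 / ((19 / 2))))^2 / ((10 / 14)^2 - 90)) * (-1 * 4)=10070523904 / 1582985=6361.73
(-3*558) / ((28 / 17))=-14229 / 14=-1016.36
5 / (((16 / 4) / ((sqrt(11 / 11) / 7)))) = 5 / 28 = 0.18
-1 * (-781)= 781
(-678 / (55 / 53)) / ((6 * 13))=-5989 / 715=-8.38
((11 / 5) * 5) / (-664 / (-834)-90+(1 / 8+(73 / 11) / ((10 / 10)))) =-0.13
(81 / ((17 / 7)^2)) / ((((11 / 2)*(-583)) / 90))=-714420 / 1853357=-0.39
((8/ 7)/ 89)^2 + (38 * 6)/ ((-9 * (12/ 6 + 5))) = -4213780/ 1164387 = -3.62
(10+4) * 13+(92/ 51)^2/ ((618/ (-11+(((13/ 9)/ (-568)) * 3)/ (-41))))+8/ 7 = 8995243951381/ 49131534879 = 183.08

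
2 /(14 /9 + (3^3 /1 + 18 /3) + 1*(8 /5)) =90 /1627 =0.06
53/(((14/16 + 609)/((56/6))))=1696/2091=0.81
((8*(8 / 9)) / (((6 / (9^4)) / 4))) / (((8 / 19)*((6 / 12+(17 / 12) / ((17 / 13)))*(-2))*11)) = -23328 / 11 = -2120.73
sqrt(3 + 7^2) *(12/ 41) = 24 *sqrt(13)/ 41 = 2.11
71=71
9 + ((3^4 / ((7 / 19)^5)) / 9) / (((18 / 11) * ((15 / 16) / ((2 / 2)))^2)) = 3520381567 / 3781575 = 930.93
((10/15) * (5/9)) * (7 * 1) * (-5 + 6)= 70/27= 2.59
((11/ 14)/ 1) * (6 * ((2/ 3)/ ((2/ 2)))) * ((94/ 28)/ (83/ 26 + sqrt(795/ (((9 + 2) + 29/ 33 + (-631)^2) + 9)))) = 3.26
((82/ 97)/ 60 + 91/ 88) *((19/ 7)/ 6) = 0.47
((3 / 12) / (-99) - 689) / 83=-272845 / 32868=-8.30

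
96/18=16/3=5.33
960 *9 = 8640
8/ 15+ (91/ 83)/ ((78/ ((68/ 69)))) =47006/ 85905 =0.55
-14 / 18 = -7 / 9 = -0.78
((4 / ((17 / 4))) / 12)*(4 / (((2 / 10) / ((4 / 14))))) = 160 / 357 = 0.45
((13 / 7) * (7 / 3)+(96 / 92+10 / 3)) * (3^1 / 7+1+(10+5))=3005 / 21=143.10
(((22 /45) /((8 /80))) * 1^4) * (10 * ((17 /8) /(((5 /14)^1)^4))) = 7183792 /1125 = 6385.59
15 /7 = 2.14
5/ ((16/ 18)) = 5.62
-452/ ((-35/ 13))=5876/ 35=167.89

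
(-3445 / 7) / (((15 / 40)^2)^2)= -14110720 / 567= -24886.63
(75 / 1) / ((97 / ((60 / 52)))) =1125 / 1261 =0.89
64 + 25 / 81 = 64.31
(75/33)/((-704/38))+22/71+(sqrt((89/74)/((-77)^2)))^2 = 93396271/498415456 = 0.19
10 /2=5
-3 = -3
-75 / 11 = -6.82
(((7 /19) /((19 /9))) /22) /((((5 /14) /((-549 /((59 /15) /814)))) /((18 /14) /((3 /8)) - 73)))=175564.06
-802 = -802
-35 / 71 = -0.49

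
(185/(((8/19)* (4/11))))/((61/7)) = 270655/1952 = 138.66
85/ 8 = 10.62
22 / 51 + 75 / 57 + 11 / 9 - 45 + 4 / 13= -1576751 / 37791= -41.72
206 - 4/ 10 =205.60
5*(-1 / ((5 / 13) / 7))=-91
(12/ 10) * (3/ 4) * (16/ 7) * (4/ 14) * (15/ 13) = 432/ 637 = 0.68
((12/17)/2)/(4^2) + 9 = 1227/136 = 9.02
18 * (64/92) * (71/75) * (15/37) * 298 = 6093504/4255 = 1432.08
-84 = -84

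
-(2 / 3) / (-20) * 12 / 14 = 1 / 35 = 0.03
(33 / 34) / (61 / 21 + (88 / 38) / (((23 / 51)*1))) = 302841 / 2508554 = 0.12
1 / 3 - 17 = -50 / 3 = -16.67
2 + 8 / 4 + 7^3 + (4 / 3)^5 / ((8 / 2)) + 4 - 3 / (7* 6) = 1197443 / 3402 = 351.98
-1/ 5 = -0.20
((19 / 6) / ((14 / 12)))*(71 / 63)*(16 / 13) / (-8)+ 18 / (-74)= -151423 / 212121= -0.71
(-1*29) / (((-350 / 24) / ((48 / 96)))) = 174 / 175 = 0.99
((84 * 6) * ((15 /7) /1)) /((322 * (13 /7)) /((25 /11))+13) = 3000 /767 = 3.91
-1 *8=-8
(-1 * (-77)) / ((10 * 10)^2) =77 / 10000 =0.01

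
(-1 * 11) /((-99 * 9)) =1 /81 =0.01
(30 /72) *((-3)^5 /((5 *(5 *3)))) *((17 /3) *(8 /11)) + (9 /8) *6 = 261 /220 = 1.19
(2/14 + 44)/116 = 0.38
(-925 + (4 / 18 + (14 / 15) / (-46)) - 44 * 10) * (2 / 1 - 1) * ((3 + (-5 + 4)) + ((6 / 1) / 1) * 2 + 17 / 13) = -281100634 / 13455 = -20891.91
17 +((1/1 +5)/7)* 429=2693/7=384.71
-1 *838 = -838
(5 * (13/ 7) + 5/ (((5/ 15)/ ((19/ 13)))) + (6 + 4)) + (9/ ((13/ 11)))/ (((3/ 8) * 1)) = 5598/ 91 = 61.52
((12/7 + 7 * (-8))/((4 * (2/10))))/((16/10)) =-2375/56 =-42.41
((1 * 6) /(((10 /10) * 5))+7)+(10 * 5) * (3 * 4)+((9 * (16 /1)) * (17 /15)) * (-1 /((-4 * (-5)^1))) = 15001 /25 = 600.04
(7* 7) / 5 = 49 / 5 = 9.80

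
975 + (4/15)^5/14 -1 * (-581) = 8271113012/5315625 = 1556.00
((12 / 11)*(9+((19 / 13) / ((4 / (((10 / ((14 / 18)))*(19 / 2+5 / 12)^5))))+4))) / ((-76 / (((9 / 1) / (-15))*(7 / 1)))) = 2267101392073 / 83466240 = 27161.90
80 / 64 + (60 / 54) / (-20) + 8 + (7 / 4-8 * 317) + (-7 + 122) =-43381 / 18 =-2410.06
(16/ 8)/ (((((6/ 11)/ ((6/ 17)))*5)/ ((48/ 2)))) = 528/ 85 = 6.21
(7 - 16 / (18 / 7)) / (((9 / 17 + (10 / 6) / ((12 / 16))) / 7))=833 / 421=1.98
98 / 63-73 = -643 / 9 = -71.44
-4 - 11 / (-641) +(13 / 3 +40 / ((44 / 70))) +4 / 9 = 4088746 / 63459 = 64.43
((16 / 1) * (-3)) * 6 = -288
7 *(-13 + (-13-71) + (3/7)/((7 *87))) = -137836/203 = -679.00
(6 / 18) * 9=3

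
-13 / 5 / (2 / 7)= -9.10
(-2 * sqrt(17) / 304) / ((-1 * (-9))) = -sqrt(17) / 1368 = -0.00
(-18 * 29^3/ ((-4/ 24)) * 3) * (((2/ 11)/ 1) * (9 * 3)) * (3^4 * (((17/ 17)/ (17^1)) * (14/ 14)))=34563505464/ 187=184831580.02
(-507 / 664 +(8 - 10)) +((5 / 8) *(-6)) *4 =-11795 / 664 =-17.76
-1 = -1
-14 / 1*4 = -56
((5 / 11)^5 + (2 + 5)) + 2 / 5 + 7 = 14.42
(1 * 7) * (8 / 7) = 8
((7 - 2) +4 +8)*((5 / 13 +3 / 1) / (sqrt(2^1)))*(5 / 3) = 1870*sqrt(2) / 39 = 67.81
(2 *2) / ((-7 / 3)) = -12 / 7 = -1.71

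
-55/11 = -5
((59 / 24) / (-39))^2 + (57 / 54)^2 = 979625 / 876096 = 1.12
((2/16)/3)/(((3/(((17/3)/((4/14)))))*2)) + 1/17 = 2887/14688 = 0.20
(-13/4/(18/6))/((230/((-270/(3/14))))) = 273/46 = 5.93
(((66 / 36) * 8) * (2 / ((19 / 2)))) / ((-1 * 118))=-88 / 3363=-0.03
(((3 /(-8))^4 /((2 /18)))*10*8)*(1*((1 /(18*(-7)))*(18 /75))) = -243 /8960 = -0.03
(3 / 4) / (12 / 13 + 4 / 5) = 195 / 448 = 0.44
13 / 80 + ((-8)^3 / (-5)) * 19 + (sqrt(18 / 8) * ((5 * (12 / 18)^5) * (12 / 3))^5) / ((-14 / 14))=1755.67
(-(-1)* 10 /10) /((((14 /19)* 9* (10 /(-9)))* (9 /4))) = -19 /315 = -0.06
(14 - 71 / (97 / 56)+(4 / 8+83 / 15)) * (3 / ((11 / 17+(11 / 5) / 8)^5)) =-886652307773440000 / 9399601424774979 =-94.33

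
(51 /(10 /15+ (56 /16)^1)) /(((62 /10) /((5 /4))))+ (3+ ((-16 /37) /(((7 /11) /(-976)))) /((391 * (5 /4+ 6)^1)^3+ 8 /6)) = 384012167443436817 /70232313435734954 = 5.47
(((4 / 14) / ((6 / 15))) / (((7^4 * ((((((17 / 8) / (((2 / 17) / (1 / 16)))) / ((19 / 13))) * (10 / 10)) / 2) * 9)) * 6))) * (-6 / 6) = -24320 / 1704885273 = -0.00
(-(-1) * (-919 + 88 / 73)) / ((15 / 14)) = -312662 / 365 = -856.61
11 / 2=5.50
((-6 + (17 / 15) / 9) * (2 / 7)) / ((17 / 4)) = -0.39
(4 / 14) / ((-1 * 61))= -2 / 427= -0.00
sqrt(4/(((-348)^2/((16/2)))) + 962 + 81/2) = sqrt(30351698)/174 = 31.66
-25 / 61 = -0.41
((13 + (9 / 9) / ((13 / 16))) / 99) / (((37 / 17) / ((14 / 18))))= 595 / 11583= 0.05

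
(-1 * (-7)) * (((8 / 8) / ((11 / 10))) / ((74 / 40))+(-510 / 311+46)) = 39740204 / 126577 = 313.96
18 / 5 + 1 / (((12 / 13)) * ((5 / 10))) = 173 / 30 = 5.77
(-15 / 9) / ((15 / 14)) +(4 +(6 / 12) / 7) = 317 / 126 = 2.52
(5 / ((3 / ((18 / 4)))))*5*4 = 150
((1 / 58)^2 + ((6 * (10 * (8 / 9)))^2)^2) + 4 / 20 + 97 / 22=121254776279149 / 14986620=8090868.81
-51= -51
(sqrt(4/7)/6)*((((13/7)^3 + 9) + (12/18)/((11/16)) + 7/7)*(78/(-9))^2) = 164.42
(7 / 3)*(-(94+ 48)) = -994 / 3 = -331.33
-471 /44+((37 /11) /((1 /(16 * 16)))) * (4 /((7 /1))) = 148255 /308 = 481.35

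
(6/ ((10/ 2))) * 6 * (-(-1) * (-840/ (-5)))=6048/ 5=1209.60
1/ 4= 0.25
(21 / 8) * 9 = 189 / 8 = 23.62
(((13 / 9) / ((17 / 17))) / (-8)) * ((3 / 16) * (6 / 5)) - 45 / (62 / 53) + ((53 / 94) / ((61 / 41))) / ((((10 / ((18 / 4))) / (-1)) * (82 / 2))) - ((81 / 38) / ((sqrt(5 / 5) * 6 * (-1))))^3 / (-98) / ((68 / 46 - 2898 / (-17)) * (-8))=-395999161120001175019 / 10282347127522426880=-38.51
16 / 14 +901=6315 / 7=902.14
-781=-781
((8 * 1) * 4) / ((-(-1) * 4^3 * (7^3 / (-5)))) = -5 / 686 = -0.01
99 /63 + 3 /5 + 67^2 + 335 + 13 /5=169007 /35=4828.77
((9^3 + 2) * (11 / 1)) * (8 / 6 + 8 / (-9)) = 32164 / 9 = 3573.78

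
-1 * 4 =-4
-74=-74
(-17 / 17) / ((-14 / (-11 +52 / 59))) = -597 / 826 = -0.72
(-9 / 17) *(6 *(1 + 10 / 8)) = -243 / 34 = -7.15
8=8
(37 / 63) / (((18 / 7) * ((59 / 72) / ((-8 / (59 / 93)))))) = -36704 / 10443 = -3.51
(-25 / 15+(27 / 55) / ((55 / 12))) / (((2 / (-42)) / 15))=491.26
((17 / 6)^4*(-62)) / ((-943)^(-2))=-2302399937599 / 648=-3553086323.46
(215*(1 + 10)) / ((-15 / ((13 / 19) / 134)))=-6149 / 7638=-0.81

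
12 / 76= 3 / 19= 0.16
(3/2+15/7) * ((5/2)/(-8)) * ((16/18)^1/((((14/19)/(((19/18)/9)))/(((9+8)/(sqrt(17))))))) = -30685 * sqrt(17)/190512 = -0.66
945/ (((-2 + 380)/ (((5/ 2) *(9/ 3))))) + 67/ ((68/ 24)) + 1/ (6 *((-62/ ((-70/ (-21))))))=804187/ 18972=42.39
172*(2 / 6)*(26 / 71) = 4472 / 213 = 21.00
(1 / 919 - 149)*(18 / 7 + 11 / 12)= -20060245 / 38598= -519.72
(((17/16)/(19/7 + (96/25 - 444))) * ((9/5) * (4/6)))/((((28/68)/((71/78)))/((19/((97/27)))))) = -52631235/1544533328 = -0.03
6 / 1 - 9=-3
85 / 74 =1.15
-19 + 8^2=45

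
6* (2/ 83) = 12/ 83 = 0.14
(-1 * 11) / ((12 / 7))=-77 / 12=-6.42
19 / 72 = 0.26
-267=-267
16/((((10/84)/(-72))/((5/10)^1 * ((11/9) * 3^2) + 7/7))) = -314496/5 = -62899.20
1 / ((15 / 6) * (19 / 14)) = 28 / 95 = 0.29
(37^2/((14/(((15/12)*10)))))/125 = 1369/140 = 9.78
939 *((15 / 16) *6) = 42255 / 8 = 5281.88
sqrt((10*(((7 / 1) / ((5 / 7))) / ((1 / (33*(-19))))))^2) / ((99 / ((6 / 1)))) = 3724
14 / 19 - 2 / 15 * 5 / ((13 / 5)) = 356 / 741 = 0.48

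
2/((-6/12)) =-4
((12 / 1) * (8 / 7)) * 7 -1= 95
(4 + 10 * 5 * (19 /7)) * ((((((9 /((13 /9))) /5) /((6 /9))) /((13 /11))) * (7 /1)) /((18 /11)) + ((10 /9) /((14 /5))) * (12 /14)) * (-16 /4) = -1151022218 /289835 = -3971.30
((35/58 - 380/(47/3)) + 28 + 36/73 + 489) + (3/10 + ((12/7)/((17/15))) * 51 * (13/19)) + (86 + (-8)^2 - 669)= 1847592063/66166835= 27.92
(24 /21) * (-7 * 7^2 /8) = -49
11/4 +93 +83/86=16635/172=96.72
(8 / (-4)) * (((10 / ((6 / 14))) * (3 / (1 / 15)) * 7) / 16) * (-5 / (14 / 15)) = 4921.88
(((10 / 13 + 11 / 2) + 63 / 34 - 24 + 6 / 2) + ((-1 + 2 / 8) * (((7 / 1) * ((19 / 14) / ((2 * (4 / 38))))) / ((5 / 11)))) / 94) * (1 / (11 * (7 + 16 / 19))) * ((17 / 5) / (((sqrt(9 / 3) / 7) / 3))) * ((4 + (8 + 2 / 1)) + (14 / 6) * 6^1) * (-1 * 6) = 126904460109 * sqrt(3) / 200285800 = 1097.46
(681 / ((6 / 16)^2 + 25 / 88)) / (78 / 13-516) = -79904 / 25415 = -3.14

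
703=703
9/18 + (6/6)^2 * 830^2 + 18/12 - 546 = 688356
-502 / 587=-0.86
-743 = -743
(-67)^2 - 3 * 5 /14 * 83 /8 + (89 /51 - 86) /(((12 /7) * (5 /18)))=40945031 /9520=4300.95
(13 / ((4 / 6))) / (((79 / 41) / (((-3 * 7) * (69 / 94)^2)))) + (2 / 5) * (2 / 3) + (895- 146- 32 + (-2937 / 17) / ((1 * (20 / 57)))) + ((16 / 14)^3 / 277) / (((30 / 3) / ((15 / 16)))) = 746669377547399 / 6764829565368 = 110.38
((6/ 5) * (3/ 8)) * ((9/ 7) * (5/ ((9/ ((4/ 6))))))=3/ 14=0.21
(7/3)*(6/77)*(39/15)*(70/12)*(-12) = -33.09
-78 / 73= -1.07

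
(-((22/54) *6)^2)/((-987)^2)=-484/78907689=-0.00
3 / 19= 0.16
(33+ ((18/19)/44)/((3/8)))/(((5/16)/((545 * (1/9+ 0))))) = 4016432/627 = 6405.79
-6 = -6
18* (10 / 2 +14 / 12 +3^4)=1569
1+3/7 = 10/7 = 1.43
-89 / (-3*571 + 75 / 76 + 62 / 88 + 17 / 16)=297616 / 5719063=0.05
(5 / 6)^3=125 / 216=0.58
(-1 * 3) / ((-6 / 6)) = 3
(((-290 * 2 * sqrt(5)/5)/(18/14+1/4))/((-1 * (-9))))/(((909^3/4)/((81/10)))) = -6496 * sqrt(5)/17942691915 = -0.00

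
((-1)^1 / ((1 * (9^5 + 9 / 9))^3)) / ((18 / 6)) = -1 / 617704777875000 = -0.00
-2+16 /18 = -10 /9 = -1.11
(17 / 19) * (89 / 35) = 1513 / 665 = 2.28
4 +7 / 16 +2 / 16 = 73 / 16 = 4.56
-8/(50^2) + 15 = 9373/625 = 15.00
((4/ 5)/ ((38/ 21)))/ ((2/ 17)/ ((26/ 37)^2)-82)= -80444/ 14877095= -0.01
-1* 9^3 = -729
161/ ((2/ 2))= 161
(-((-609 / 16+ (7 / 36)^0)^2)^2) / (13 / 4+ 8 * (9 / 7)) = -865599134407 / 6209536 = -139398.36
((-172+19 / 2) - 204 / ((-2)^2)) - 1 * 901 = -2229 / 2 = -1114.50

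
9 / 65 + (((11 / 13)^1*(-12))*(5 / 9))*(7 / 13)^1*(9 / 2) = -11433 / 845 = -13.53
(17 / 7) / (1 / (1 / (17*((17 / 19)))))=0.16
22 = 22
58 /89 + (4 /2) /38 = 1191 /1691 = 0.70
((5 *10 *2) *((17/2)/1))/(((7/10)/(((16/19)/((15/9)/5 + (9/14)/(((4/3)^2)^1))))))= 13056000/8873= 1471.43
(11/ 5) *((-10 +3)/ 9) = -77/ 45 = -1.71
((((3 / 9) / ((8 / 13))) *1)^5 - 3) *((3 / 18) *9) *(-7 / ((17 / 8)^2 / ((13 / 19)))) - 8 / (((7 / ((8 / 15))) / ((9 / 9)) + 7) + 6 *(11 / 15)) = 217067329181 / 49643559936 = 4.37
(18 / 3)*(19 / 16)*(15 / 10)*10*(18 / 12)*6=7695 / 8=961.88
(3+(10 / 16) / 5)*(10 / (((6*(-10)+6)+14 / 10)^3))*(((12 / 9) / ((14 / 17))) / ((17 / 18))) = -46875 / 127340129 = -0.00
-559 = -559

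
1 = 1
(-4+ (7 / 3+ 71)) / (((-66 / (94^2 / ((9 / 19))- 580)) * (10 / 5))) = -8458528 / 891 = -9493.30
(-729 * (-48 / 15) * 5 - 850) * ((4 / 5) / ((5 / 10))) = 86512 / 5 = 17302.40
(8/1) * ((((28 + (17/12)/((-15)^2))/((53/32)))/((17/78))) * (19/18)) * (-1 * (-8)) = 9562828288/1824525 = 5241.27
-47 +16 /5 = -219 /5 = -43.80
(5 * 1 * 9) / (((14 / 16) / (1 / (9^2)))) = 40 / 63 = 0.63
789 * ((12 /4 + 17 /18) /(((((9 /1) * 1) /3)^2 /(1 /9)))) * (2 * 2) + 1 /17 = 635125 /4131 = 153.75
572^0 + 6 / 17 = 23 / 17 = 1.35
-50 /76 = -25 /38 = -0.66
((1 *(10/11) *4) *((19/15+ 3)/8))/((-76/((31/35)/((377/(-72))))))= 11904/2757755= 0.00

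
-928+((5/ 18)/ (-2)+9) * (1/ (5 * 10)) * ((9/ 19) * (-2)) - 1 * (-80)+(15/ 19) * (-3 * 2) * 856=-9315519/ 1900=-4902.90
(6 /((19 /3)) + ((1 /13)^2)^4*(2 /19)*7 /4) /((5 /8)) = 117465223852 /77494418495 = 1.52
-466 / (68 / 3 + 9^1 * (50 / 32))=-22368 / 1763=-12.69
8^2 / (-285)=-64 / 285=-0.22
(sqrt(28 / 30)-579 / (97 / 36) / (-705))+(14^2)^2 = sqrt(210) / 15+875699668 / 22795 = 38417.27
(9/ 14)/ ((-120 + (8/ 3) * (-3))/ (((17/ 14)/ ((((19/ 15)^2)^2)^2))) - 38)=-392122265625/ 449262412385108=-0.00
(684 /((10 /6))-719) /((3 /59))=-91037 /15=-6069.13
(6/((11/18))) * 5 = 540/11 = 49.09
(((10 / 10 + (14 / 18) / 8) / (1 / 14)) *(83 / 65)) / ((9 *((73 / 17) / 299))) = 17946509 / 118260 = 151.75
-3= -3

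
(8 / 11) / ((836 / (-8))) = -16 / 2299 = -0.01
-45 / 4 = -11.25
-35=-35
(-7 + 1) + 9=3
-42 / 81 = -14 / 27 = -0.52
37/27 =1.37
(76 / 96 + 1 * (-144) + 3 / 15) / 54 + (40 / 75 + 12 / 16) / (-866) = -7434871 / 2805840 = -2.65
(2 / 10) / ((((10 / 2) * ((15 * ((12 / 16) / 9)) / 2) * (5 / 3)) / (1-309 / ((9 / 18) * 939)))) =2568 / 195625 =0.01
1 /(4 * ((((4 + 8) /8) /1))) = 1 /6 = 0.17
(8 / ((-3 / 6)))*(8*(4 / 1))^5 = -536870912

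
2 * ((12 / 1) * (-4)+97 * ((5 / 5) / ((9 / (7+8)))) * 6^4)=418944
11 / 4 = 2.75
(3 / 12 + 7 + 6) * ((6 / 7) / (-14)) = -159 / 196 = -0.81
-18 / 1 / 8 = -9 / 4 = -2.25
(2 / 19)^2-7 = -2523 / 361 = -6.99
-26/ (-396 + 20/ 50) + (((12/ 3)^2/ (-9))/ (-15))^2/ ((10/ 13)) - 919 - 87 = -90655791929/ 90122625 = -1005.92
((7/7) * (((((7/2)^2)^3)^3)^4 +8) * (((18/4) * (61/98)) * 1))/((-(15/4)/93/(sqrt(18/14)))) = -359016305982357579816681777207585190583752297021286638601012086833 * sqrt(7)/8098858518121441541488640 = -117284165431588987171841500000000000000000.00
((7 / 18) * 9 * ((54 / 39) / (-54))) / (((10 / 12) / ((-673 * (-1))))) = -72.48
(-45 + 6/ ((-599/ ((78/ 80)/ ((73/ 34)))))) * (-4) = 39358278/ 218635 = 180.02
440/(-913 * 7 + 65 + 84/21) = -220/3161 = -0.07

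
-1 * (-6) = 6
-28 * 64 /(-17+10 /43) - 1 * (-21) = 13171 /103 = 127.87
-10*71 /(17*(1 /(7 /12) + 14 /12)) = -29820 /2057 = -14.50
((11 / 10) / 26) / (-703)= -11 / 182780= -0.00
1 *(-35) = -35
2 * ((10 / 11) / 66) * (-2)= -20 / 363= -0.06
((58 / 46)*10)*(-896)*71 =-18448640 / 23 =-802114.78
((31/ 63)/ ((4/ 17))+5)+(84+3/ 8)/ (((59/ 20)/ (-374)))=-158938067/ 14868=-10689.94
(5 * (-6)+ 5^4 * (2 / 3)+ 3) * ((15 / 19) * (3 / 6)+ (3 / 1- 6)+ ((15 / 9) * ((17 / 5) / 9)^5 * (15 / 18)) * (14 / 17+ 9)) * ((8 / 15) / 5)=-29512902451592 / 283988784375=-103.92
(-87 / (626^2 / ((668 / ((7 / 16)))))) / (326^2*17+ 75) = -232464 / 1239050093561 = -0.00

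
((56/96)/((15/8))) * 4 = 56/45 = 1.24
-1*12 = -12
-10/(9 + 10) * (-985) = 9850/19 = 518.42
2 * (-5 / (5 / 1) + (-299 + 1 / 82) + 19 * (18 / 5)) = -94951 / 205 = -463.18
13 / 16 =0.81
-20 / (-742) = 10 / 371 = 0.03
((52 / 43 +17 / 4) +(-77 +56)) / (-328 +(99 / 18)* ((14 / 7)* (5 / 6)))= 8019 / 164518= 0.05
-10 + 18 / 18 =-9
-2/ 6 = -0.33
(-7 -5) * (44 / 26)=-264 / 13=-20.31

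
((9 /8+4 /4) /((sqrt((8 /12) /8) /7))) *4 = 119 *sqrt(3) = 206.11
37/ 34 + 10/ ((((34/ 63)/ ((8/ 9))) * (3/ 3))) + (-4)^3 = -1579/ 34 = -46.44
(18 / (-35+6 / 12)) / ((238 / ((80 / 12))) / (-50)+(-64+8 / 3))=0.01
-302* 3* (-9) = 8154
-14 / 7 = -2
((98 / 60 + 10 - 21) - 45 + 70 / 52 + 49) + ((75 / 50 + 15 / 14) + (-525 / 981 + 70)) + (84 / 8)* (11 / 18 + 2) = 56795647 / 595140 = 95.43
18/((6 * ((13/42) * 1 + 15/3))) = 126/223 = 0.57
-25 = -25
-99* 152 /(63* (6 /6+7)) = -209 /7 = -29.86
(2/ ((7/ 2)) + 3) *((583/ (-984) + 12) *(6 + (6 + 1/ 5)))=3423625/ 6888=497.04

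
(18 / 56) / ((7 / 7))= 9 / 28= 0.32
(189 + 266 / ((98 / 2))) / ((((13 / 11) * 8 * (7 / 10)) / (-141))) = -10554555 / 2548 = -4142.29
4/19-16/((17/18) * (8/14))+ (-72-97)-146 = -111253/323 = -344.44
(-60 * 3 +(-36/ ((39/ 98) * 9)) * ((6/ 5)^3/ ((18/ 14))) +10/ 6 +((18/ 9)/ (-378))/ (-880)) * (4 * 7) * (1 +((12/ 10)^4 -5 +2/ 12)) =68430580778797/ 7239375000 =9452.55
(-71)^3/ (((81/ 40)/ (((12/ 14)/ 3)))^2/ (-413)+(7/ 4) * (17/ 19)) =-2567796678400/ 10360987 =-247833.21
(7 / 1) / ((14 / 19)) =19 / 2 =9.50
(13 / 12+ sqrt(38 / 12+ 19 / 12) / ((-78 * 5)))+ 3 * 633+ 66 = 23593 / 12 - sqrt(19) / 780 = 1966.08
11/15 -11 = -154/15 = -10.27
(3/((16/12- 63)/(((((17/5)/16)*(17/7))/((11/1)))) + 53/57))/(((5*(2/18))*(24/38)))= -938961/144247220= -0.01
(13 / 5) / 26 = 1 / 10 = 0.10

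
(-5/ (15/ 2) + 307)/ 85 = 919/ 255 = 3.60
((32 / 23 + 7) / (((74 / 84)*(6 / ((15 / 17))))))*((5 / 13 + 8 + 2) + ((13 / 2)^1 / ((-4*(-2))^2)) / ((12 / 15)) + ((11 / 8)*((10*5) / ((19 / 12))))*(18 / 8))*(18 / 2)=2495853915975 / 1829554688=1364.19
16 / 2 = 8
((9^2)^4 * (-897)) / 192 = -12870969579 / 64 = -201108899.67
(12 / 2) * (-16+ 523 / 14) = 897 / 7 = 128.14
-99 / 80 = -1.24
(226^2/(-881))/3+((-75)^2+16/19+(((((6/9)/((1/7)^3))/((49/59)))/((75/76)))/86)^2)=8801144297269391/1566864556875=5617.04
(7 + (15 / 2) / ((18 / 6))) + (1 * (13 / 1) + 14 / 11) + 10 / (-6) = 1459 / 66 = 22.11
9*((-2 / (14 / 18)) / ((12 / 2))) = -27 / 7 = -3.86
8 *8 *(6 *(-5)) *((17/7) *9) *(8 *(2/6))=-783360/7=-111908.57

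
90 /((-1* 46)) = -45 /23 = -1.96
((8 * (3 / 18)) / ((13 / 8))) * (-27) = -288 / 13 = -22.15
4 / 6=2 / 3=0.67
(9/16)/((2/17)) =153/32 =4.78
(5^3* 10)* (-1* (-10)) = 12500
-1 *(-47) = 47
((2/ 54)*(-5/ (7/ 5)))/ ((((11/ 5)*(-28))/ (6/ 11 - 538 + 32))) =-1.09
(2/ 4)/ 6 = 1/ 12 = 0.08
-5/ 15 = -1/ 3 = -0.33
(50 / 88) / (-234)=-25 / 10296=-0.00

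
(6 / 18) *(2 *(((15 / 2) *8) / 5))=8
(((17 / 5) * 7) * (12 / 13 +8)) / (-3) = -13804 / 195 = -70.79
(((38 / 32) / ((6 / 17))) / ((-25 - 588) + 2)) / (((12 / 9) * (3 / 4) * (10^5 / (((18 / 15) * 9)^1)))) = -2907 / 4888000000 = -0.00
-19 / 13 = -1.46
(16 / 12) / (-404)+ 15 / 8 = 4537 / 2424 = 1.87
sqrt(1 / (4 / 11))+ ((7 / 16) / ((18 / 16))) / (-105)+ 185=sqrt(11) / 2+ 49949 / 270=186.65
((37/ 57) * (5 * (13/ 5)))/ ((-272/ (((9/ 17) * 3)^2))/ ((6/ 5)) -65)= -0.05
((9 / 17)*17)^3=729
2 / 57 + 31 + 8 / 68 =30187 / 969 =31.15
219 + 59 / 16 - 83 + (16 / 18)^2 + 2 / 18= 182203 / 1296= 140.59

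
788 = 788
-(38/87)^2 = -1444/7569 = -0.19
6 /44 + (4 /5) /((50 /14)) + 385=1059741 /2750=385.36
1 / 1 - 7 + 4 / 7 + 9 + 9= 88 / 7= 12.57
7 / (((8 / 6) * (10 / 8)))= 21 / 5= 4.20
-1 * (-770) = 770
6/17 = 0.35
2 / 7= 0.29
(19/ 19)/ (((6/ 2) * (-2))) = -1/ 6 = -0.17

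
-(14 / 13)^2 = -196 / 169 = -1.16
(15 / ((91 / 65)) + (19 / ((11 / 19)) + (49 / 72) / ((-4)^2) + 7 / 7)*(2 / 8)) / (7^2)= 6805181 / 17385984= 0.39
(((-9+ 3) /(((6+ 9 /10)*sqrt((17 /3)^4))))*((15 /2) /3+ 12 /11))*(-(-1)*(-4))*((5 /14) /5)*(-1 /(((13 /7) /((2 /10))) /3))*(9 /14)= -38394 /6653647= -0.01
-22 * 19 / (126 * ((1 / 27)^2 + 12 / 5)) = -84645 / 61271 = -1.38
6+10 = 16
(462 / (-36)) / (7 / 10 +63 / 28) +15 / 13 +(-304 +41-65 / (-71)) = -265.28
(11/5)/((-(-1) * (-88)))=-1/40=-0.02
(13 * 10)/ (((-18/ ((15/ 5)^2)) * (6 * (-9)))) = 65/ 54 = 1.20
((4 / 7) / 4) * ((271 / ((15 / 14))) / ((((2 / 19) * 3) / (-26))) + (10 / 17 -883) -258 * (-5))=-2916.75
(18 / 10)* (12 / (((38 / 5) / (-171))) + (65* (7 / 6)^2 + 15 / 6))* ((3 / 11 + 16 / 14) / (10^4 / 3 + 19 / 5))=-2107515 / 15417556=-0.14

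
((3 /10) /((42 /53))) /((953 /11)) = 583 /133420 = 0.00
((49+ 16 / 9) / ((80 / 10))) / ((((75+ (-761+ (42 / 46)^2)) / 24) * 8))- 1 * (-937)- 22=7959226127 / 8698872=914.97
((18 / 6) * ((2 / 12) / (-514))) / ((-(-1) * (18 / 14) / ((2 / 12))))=-7 / 55512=-0.00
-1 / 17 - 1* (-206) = 3501 / 17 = 205.94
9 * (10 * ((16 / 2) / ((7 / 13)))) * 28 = 37440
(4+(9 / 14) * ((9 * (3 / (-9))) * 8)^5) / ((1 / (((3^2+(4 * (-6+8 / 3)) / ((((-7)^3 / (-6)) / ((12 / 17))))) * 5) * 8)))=-73840698952800 / 40817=-1809067274.73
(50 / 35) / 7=10 / 49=0.20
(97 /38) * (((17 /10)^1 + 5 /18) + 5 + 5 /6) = 3589 /180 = 19.94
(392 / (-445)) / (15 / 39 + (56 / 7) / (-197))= -1003912 / 392045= -2.56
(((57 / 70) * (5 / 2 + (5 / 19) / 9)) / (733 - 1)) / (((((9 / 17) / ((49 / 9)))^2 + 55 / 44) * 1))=17148971 / 7676533044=0.00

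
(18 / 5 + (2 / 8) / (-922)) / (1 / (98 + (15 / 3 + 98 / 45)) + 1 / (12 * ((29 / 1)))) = 27332947209 / 94011730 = 290.74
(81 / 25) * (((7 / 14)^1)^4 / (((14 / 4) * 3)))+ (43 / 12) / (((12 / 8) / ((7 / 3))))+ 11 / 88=108077 / 18900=5.72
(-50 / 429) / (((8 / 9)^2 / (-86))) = 29025 / 2288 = 12.69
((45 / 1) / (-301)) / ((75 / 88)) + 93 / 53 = 125973 / 79765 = 1.58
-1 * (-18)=18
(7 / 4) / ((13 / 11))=77 / 52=1.48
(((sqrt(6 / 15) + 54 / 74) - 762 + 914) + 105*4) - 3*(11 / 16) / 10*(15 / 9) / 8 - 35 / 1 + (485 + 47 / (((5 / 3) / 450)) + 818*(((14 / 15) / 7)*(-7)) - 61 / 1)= sqrt(10) / 5 + 1831158311 / 142080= 12888.85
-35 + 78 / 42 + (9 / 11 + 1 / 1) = -2412 / 77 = -31.32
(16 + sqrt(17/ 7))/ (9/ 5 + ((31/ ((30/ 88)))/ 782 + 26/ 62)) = 181815 * sqrt(119)/ 2972578 + 1454520/ 212327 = 7.52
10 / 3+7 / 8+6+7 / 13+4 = 4601 / 312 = 14.75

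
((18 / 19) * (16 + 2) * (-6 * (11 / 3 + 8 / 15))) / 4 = -10206 / 95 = -107.43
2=2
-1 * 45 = -45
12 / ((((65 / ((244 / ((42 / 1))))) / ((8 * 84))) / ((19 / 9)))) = 296704 / 195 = 1521.56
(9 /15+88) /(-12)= -443 /60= -7.38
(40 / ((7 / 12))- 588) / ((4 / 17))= -15453 / 7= -2207.57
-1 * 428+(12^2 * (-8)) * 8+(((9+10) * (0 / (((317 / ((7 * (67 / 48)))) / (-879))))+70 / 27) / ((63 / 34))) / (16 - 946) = -217944790 / 22599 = -9644.00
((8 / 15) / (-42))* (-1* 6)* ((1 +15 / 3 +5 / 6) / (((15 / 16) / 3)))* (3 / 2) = 1312 / 525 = 2.50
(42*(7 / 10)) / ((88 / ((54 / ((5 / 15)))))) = 11907 / 220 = 54.12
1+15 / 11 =26 / 11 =2.36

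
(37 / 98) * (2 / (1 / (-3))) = -111 / 49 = -2.27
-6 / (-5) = 6 / 5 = 1.20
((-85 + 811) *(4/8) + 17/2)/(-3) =-743/6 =-123.83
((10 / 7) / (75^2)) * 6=0.00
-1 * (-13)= 13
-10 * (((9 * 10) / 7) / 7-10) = 4000 / 49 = 81.63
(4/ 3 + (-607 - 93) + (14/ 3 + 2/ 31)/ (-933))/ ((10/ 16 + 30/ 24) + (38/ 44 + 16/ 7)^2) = -2875472412736/ 48537277065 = -59.24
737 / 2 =368.50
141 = 141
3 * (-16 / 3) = -16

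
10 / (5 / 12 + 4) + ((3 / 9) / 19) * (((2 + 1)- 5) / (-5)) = 34306 / 15105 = 2.27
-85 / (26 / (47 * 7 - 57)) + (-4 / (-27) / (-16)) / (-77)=-96132947 / 108108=-889.23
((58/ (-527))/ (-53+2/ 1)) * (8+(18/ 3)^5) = 451472/ 26877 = 16.80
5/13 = 0.38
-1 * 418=-418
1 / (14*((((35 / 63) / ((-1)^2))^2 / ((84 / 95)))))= 0.20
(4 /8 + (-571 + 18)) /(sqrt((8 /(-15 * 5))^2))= -82875 /16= -5179.69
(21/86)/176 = 21/15136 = 0.00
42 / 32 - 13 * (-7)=1477 / 16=92.31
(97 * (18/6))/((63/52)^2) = 262288/1323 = 198.25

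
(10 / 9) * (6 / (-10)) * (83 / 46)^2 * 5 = -34445 / 3174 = -10.85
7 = 7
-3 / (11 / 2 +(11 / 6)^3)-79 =-199649 / 2519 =-79.26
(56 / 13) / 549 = 0.01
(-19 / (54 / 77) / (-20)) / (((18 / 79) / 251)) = 29009827 / 19440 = 1492.28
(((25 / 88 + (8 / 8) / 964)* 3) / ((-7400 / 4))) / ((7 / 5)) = -18141 / 54928720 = -0.00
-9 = -9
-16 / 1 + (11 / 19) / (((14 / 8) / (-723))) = -33940 / 133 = -255.19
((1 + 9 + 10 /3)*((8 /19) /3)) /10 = 32 /171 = 0.19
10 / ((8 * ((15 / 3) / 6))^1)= 3 / 2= 1.50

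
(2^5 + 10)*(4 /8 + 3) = 147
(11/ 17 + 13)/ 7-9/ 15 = 803/ 595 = 1.35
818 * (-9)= -7362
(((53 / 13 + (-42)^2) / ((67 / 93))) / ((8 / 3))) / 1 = 6412815 / 6968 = 920.32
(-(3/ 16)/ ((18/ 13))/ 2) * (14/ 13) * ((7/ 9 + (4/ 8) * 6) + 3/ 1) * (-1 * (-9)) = -427/ 96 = -4.45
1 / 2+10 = 21 / 2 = 10.50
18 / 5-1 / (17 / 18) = 216 / 85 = 2.54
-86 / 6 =-43 / 3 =-14.33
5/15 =1/3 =0.33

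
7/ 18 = 0.39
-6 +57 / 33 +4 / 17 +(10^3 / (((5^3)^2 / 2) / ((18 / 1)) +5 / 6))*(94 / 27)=6970685 / 1756491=3.97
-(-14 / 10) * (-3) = -21 / 5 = -4.20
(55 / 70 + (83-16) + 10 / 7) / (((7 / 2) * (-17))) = -57 / 49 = -1.16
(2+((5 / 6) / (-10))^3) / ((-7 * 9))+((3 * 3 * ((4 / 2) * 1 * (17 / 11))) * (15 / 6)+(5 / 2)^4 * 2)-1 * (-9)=187575491 / 1197504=156.64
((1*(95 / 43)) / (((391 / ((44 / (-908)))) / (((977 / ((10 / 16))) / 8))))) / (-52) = 204193 / 198460652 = 0.00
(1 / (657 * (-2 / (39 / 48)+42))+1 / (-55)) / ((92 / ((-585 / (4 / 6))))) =13142337 / 75944528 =0.17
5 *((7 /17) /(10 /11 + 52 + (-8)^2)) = 385 /21862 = 0.02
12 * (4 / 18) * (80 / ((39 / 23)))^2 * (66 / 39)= 595865600 / 59319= 10045.11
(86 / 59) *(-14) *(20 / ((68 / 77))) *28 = -12979120 / 1003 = -12940.30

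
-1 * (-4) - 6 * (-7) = 46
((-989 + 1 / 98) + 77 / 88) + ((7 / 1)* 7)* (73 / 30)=-5109023 / 5880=-868.88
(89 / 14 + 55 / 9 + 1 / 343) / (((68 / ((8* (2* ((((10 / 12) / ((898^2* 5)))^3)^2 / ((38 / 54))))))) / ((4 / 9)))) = 76997 / 533029754199427070785629569064538679159783424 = 0.00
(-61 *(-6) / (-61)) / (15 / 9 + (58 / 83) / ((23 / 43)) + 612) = -34362 / 3521951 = -0.01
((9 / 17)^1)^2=81 / 289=0.28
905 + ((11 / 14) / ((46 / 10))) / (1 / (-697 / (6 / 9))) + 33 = 489067 / 644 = 759.42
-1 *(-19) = 19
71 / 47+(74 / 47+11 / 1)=662 / 47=14.09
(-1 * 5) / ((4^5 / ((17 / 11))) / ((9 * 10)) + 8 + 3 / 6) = -7650 / 24269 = -0.32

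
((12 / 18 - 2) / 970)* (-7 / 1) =14 / 1455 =0.01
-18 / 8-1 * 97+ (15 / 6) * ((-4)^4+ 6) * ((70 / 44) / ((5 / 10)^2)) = 179033 / 44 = 4068.93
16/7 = 2.29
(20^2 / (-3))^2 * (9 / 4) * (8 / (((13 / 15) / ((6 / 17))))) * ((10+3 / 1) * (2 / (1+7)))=7200000 / 17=423529.41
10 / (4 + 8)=0.83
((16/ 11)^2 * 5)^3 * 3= 6291456000/ 1771561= 3551.36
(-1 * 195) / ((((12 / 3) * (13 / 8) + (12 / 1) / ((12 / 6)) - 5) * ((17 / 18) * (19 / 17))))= -468 / 19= -24.63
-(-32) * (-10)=-320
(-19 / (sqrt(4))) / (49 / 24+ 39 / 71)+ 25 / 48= -666649 / 211920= -3.15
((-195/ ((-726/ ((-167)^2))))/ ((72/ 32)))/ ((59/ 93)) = 112392670/ 21417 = 5247.83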